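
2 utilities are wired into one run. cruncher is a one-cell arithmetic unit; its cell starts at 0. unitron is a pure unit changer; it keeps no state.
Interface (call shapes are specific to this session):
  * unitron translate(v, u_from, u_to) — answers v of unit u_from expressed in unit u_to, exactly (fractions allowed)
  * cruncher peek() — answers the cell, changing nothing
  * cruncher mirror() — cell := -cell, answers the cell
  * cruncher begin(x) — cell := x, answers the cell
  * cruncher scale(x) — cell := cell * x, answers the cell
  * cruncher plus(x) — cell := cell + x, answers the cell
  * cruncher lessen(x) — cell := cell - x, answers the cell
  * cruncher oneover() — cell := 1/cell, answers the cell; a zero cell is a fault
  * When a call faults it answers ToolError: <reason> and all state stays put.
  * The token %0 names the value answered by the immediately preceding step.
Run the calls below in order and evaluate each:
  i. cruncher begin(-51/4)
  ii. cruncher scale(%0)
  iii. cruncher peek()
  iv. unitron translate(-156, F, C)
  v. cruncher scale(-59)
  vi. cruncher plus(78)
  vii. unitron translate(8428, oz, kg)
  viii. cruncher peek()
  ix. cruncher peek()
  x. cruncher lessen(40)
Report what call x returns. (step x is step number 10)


> cruncher begin x→-51/4
= -51/4
> cruncher scale x→%0
= 2601/16
> cruncher peek
= 2601/16
> unitron translate v→-156 u_from→F u_to→C
= -940/9
> cruncher scale x→-59
= -153459/16
> cruncher plus x→78
= -152211/16
> unitron translate v→8428 u_from→oz u_to→kg
= 95571912359/400000000
> cruncher peek
= -152211/16
> cruncher peek
= -152211/16
> cruncher lessen x→40
= -152851/16

Answer: -152851/16


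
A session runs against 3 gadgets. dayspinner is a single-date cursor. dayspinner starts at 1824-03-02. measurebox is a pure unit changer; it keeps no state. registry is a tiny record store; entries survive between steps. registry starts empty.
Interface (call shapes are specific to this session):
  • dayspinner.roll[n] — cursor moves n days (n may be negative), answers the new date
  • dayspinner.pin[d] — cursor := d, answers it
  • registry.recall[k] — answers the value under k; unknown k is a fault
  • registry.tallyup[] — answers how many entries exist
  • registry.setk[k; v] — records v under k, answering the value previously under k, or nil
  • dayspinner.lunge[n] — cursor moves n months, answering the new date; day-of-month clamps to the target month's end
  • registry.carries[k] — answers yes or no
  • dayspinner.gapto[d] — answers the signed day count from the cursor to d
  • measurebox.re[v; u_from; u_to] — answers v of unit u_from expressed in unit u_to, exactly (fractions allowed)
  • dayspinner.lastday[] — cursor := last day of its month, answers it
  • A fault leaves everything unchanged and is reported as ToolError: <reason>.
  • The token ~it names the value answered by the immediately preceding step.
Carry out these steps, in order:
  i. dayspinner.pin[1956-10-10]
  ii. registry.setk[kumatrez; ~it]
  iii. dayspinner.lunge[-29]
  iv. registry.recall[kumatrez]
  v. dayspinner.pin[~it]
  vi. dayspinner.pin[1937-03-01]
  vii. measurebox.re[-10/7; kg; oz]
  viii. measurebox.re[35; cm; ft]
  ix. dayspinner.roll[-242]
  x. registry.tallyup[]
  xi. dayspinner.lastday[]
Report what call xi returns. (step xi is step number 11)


Do: pin[d='1956-10-10']
See: 1956-10-10
Do: setk[k='kumatrez'; v='~it']
See: nil
Do: lunge[n='-29']
See: 1954-05-10
Do: recall[k='kumatrez']
See: 1956-10-10
Do: pin[d='~it']
See: 1956-10-10
Do: pin[d='1937-03-01']
See: 1937-03-01
Do: re[v='-10/7'; u_from='kg'; u_to='oz']
See: -16000000000/317514659
Do: re[v='35'; u_from='cm'; u_to='ft']
See: 875/762
Do: roll[n='-242']
See: 1936-07-02
Do: tallyup[]
See: 1
Do: lastday[]
See: 1936-07-31

Answer: 1936-07-31


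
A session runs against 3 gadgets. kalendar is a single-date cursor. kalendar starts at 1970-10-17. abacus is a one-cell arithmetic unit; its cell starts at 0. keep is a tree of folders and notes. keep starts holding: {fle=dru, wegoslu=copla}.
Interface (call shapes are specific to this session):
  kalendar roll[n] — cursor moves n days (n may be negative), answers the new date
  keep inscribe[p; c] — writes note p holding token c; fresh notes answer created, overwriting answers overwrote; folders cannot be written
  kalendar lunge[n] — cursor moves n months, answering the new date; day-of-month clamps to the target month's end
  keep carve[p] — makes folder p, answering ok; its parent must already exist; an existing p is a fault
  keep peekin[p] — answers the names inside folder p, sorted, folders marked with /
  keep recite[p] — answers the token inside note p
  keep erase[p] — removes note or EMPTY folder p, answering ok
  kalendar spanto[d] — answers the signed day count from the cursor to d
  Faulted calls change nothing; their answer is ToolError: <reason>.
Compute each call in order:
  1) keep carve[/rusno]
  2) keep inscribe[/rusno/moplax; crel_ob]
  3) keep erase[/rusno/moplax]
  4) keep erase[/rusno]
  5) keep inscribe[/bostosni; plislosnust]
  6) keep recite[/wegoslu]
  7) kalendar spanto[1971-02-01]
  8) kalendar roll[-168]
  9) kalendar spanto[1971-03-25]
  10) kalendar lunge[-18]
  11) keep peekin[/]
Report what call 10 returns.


-- keep carve(p=/rusno) -> ok
-- keep inscribe(p=/rusno/moplax, c=crel_ob) -> created
-- keep erase(p=/rusno/moplax) -> ok
-- keep erase(p=/rusno) -> ok
-- keep inscribe(p=/bostosni, c=plislosnust) -> created
-- keep recite(p=/wegoslu) -> copla
-- kalendar spanto(d=1971-02-01) -> 107
-- kalendar roll(n=-168) -> 1970-05-02
-- kalendar spanto(d=1971-03-25) -> 327
-- kalendar lunge(n=-18) -> 1968-11-02
-- keep peekin(p=/) -> [bostosni, fle, wegoslu]

Answer: 1968-11-02


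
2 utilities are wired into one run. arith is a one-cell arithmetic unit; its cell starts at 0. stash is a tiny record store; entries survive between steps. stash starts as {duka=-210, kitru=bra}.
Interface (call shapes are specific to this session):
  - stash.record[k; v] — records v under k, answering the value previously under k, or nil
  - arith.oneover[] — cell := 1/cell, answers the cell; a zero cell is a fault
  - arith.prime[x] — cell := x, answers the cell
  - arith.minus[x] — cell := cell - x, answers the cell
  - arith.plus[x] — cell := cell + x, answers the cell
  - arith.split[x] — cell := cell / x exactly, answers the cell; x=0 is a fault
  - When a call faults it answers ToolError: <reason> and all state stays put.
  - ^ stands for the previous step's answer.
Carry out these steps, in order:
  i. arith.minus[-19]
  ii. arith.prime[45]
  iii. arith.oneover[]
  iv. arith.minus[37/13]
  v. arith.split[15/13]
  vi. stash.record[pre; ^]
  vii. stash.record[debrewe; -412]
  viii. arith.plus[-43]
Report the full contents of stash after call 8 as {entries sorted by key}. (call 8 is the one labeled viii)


! arith.minus(x→-19) => 19
! arith.prime(x→45) => 45
! arith.oneover() => 1/45
! arith.minus(x→37/13) => -1652/585
! arith.split(x→15/13) => -1652/675
! stash.record(k→pre, v→^) => nil
! stash.record(k→debrewe, v→-412) => nil
! arith.plus(x→-43) => -30677/675

Answer: {debrewe=-412, duka=-210, kitru=bra, pre=-1652/675}


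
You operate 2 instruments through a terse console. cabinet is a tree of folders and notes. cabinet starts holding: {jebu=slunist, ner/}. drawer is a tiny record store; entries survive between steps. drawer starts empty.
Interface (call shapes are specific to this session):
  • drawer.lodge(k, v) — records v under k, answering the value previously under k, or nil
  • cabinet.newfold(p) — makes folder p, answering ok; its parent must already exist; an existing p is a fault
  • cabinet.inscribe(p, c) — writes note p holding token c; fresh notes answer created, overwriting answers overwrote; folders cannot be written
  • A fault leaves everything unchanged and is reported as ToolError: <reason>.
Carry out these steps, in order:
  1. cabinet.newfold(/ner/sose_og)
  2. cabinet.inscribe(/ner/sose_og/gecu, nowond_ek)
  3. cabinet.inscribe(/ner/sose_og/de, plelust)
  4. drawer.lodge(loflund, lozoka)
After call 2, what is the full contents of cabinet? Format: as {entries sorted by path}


% cabinet.newfold(p→/ner/sose_og) => ok
% cabinet.inscribe(p→/ner/sose_og/gecu, c→nowond_ek) => created
% cabinet.inscribe(p→/ner/sose_og/de, c→plelust) => created
% drawer.lodge(k→loflund, v→lozoka) => nil

Answer: {jebu=slunist, ner/, ner/sose_og/, ner/sose_og/gecu=nowond_ek}


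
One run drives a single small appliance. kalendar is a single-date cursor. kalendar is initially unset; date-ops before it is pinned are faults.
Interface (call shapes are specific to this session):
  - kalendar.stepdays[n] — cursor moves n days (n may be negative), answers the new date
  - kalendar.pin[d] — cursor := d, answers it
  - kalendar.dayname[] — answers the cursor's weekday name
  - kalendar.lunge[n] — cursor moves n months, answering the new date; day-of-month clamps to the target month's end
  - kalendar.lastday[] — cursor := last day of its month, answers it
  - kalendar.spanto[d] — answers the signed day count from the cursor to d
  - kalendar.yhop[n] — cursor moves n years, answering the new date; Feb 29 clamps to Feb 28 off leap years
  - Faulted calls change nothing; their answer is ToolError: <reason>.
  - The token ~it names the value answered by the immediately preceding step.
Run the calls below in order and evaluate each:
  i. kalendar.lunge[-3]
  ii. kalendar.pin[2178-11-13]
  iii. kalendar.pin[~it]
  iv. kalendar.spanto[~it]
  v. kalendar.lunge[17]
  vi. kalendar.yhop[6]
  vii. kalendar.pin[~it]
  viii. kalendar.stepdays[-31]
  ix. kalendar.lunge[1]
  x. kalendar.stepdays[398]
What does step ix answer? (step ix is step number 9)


>>> kalendar.lunge n=-3
[out] ToolError: no date set
>>> kalendar.pin d=2178-11-13
[out] 2178-11-13
>>> kalendar.pin d=~it
[out] 2178-11-13
>>> kalendar.spanto d=~it
[out] 0
>>> kalendar.lunge n=17
[out] 2180-04-13
>>> kalendar.yhop n=6
[out] 2186-04-13
>>> kalendar.pin d=~it
[out] 2186-04-13
>>> kalendar.stepdays n=-31
[out] 2186-03-13
>>> kalendar.lunge n=1
[out] 2186-04-13
>>> kalendar.stepdays n=398
[out] 2187-05-16

Answer: 2186-04-13


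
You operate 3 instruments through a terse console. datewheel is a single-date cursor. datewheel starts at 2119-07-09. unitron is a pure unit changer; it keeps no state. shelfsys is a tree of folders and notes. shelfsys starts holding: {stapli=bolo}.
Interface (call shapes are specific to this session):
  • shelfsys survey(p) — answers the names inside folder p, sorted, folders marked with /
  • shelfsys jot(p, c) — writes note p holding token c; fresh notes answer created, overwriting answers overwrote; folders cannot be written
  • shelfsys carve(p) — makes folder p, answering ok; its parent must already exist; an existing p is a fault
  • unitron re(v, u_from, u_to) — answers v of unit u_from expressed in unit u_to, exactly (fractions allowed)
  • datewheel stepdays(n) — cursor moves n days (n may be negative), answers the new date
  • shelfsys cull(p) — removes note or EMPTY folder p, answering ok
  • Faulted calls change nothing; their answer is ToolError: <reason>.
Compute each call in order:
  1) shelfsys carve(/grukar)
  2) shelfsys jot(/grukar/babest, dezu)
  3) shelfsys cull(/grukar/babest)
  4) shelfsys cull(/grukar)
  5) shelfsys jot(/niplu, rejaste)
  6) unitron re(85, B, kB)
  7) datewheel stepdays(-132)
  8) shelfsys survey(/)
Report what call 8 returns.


Answer: [niplu, stapli]

Derivation:
;; 1. shelfsys carve(p: /grukar) ~> ok
;; 2. shelfsys jot(p: /grukar/babest, c: dezu) ~> created
;; 3. shelfsys cull(p: /grukar/babest) ~> ok
;; 4. shelfsys cull(p: /grukar) ~> ok
;; 5. shelfsys jot(p: /niplu, c: rejaste) ~> created
;; 6. unitron re(v: 85, u_from: B, u_to: kB) ~> 17/200
;; 7. datewheel stepdays(n: -132) ~> 2119-02-27
;; 8. shelfsys survey(p: /) ~> [niplu, stapli]


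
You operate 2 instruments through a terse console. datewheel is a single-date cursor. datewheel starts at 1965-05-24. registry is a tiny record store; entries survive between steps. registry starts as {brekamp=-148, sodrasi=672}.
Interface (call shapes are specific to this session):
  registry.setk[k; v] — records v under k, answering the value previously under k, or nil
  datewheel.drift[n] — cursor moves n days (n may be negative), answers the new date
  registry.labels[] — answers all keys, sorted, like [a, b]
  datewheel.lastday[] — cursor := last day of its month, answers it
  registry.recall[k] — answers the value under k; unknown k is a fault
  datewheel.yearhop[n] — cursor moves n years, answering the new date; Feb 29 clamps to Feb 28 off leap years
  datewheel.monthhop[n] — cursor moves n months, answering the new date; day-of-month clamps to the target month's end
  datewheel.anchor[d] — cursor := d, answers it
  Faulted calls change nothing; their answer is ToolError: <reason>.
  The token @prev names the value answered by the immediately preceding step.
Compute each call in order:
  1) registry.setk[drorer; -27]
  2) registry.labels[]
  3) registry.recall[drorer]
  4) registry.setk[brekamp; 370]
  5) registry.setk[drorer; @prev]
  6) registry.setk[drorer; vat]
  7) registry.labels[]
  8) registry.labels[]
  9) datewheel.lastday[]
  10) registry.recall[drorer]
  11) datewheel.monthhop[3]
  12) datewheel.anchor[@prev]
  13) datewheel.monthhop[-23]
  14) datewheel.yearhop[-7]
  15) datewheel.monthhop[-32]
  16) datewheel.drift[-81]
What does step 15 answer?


Answer: 1954-01-30

Derivation:
% registry.setk k→drorer v→-27
  nil
% registry.labels
  [brekamp, drorer, sodrasi]
% registry.recall k→drorer
  -27
% registry.setk k→brekamp v→370
  -148
% registry.setk k→drorer v→@prev
  -27
% registry.setk k→drorer v→vat
  -148
% registry.labels
  [brekamp, drorer, sodrasi]
% registry.labels
  [brekamp, drorer, sodrasi]
% datewheel.lastday
  1965-05-31
% registry.recall k→drorer
  vat
% datewheel.monthhop n→3
  1965-08-31
% datewheel.anchor d→@prev
  1965-08-31
% datewheel.monthhop n→-23
  1963-09-30
% datewheel.yearhop n→-7
  1956-09-30
% datewheel.monthhop n→-32
  1954-01-30
% datewheel.drift n→-81
  1953-11-10


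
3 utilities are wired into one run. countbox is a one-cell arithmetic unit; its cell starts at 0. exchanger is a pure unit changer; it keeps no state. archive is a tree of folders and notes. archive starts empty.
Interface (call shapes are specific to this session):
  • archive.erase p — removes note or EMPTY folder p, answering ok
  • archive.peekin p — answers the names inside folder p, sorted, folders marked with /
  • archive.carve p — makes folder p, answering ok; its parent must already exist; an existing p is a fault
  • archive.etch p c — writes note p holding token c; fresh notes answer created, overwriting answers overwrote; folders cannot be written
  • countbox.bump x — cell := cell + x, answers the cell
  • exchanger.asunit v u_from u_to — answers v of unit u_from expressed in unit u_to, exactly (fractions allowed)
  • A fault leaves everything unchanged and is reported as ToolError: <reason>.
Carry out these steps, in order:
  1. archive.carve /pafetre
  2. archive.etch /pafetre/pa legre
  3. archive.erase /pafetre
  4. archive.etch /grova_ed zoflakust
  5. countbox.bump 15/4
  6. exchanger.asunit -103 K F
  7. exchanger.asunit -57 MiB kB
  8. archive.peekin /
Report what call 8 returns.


# carve(p→/pafetre) == ok
# etch(p→/pafetre/pa, c→legre) == created
# erase(p→/pafetre) == ToolError: not empty
# etch(p→/grova_ed, c→zoflakust) == created
# bump(x→15/4) == 15/4
# asunit(v→-103, u_from→K, u_to→F) == -64507/100
# asunit(v→-57, u_from→MiB, u_to→kB) == -7471104/125
# peekin(p→/) == [grova_ed, pafetre/]

Answer: [grova_ed, pafetre/]


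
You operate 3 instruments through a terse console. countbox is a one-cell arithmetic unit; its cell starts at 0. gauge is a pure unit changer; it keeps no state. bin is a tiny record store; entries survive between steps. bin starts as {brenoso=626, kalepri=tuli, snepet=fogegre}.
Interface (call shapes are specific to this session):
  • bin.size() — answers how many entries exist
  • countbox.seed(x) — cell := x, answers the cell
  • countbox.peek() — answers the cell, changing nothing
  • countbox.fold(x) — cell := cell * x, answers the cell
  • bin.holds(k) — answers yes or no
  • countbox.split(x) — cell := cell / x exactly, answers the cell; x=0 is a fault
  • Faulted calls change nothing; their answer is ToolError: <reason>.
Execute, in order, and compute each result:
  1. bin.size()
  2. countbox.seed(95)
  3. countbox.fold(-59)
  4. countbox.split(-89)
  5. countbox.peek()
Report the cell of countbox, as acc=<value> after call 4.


Answer: acc=5605/89

Derivation:
$ size
= 3
$ seed x→95
= 95
$ fold x→-59
= -5605
$ split x→-89
= 5605/89
$ peek
= 5605/89


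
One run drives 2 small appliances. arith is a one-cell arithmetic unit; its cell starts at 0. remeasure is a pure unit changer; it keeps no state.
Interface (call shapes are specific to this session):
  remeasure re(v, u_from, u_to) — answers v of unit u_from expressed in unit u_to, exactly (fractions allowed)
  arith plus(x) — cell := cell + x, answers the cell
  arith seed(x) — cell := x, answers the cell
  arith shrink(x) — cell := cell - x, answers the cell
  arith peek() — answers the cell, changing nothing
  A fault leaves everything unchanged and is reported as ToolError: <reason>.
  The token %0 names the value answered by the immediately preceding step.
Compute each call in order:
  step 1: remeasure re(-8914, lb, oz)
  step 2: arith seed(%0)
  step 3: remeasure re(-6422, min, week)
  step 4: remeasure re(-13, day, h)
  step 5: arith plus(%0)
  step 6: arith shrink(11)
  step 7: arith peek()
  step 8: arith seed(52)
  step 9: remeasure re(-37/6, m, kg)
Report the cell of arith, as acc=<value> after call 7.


>> remeasure re(-8914, lb, oz)
<< -142624
>> arith seed(%0)
<< -142624
>> remeasure re(-6422, min, week)
<< -3211/5040
>> remeasure re(-13, day, h)
<< -312
>> arith plus(%0)
<< -142936
>> arith shrink(11)
<< -142947
>> arith peek()
<< -142947
>> arith seed(52)
<< 52
>> remeasure re(-37/6, m, kg)
<< ToolError: incompatible units

Answer: acc=-142947


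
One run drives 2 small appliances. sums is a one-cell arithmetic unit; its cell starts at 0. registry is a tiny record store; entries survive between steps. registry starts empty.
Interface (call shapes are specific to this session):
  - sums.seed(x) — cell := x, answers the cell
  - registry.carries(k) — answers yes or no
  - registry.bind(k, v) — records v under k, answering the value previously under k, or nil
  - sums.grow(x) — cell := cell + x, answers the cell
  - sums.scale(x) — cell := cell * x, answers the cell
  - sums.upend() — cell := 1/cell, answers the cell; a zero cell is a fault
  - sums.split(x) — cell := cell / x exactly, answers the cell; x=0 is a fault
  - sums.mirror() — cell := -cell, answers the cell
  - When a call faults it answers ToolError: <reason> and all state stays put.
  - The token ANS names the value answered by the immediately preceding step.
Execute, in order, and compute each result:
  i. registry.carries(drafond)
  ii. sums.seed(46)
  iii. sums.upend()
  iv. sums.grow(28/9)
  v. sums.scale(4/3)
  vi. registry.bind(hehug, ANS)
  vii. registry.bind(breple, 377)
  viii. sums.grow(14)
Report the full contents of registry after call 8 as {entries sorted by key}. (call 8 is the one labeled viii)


Now I run registry.carries using k='drafond', giving no.
I use sums.seed using x='46': 46.
I invoke sums.upend, yielding 1/46.
Now I run sums.grow using x='28/9': 1297/414.
Invoking sums.scale using x='4/3', and get 2594/621.
Calling registry.bind using k='hehug', v='ANS', which returns nil.
I run registry.bind using k='breple', v='377', — result: nil.
I invoke sums.grow using x='14', and get 11288/621.

Answer: {breple=377, hehug=2594/621}


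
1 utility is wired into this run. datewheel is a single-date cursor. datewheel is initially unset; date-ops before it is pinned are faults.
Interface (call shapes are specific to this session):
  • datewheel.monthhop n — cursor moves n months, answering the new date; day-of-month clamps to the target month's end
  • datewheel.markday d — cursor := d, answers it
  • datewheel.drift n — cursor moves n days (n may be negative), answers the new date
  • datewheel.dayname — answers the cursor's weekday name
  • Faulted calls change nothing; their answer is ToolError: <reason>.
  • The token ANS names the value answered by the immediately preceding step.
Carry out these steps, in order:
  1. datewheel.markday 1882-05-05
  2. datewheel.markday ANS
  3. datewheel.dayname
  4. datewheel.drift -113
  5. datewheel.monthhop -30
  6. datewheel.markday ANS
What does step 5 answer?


;; 1. markday(d=1882-05-05) => 1882-05-05
;; 2. markday(d=ANS) => 1882-05-05
;; 3. dayname() => Friday
;; 4. drift(n=-113) => 1882-01-12
;; 5. monthhop(n=-30) => 1879-07-12
;; 6. markday(d=ANS) => 1879-07-12

Answer: 1879-07-12


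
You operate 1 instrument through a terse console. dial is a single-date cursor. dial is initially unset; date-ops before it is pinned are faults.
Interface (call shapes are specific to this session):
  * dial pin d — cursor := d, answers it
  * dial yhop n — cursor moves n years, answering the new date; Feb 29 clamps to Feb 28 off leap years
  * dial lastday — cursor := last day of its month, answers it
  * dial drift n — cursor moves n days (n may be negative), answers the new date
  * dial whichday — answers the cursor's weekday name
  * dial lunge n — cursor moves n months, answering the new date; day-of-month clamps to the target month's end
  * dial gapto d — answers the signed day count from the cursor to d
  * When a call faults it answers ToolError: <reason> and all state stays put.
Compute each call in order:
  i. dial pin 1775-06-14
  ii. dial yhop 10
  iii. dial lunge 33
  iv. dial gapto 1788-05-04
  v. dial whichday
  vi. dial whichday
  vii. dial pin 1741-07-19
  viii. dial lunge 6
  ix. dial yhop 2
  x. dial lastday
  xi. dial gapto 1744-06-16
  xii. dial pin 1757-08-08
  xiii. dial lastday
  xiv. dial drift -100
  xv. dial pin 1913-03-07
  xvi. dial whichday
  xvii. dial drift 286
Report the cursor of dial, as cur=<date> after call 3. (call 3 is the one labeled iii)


Answer: cur=1788-03-14

Derivation:
·→ dial pin(d='1775-06-14')
·← 1775-06-14
·→ dial yhop(n='10')
·← 1785-06-14
·→ dial lunge(n='33')
·← 1788-03-14
·→ dial gapto(d='1788-05-04')
·← 51
·→ dial whichday()
·← Friday
·→ dial whichday()
·← Friday
·→ dial pin(d='1741-07-19')
·← 1741-07-19
·→ dial lunge(n='6')
·← 1742-01-19
·→ dial yhop(n='2')
·← 1744-01-19
·→ dial lastday()
·← 1744-01-31
·→ dial gapto(d='1744-06-16')
·← 137
·→ dial pin(d='1757-08-08')
·← 1757-08-08
·→ dial lastday()
·← 1757-08-31
·→ dial drift(n='-100')
·← 1757-05-23
·→ dial pin(d='1913-03-07')
·← 1913-03-07
·→ dial whichday()
·← Friday
·→ dial drift(n='286')
·← 1913-12-18


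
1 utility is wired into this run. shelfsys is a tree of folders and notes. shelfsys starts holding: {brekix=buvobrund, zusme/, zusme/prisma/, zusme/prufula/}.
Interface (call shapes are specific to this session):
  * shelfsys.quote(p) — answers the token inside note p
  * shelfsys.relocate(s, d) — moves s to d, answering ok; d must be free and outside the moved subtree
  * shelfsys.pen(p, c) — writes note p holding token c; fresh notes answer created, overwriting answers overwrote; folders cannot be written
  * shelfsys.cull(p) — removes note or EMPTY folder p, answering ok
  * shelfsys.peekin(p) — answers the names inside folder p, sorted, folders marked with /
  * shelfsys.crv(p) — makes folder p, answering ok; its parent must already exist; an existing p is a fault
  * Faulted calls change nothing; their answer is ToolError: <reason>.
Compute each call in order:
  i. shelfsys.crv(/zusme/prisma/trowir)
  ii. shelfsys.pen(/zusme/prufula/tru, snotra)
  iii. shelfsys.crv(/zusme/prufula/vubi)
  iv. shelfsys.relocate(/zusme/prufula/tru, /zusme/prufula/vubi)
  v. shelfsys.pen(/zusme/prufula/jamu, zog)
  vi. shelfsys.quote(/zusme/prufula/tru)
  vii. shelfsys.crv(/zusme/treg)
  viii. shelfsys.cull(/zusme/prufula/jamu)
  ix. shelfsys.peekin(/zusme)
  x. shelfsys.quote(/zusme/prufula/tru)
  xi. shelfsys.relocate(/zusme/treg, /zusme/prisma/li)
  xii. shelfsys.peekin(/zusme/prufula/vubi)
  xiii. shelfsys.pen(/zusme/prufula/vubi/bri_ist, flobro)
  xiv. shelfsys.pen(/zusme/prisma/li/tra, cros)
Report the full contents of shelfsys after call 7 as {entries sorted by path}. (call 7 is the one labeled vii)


==> shelfsys.crv(p: /zusme/prisma/trowir)
<== ok
==> shelfsys.pen(p: /zusme/prufula/tru, c: snotra)
<== created
==> shelfsys.crv(p: /zusme/prufula/vubi)
<== ok
==> shelfsys.relocate(s: /zusme/prufula/tru, d: /zusme/prufula/vubi)
<== ToolError: exists
==> shelfsys.pen(p: /zusme/prufula/jamu, c: zog)
<== created
==> shelfsys.quote(p: /zusme/prufula/tru)
<== snotra
==> shelfsys.crv(p: /zusme/treg)
<== ok
==> shelfsys.cull(p: /zusme/prufula/jamu)
<== ok
==> shelfsys.peekin(p: /zusme)
<== [prisma/, prufula/, treg/]
==> shelfsys.quote(p: /zusme/prufula/tru)
<== snotra
==> shelfsys.relocate(s: /zusme/treg, d: /zusme/prisma/li)
<== ok
==> shelfsys.peekin(p: /zusme/prufula/vubi)
<== []
==> shelfsys.pen(p: /zusme/prufula/vubi/bri_ist, c: flobro)
<== created
==> shelfsys.pen(p: /zusme/prisma/li/tra, c: cros)
<== created

Answer: {brekix=buvobrund, zusme/, zusme/prisma/, zusme/prisma/trowir/, zusme/prufula/, zusme/prufula/jamu=zog, zusme/prufula/tru=snotra, zusme/prufula/vubi/, zusme/treg/}


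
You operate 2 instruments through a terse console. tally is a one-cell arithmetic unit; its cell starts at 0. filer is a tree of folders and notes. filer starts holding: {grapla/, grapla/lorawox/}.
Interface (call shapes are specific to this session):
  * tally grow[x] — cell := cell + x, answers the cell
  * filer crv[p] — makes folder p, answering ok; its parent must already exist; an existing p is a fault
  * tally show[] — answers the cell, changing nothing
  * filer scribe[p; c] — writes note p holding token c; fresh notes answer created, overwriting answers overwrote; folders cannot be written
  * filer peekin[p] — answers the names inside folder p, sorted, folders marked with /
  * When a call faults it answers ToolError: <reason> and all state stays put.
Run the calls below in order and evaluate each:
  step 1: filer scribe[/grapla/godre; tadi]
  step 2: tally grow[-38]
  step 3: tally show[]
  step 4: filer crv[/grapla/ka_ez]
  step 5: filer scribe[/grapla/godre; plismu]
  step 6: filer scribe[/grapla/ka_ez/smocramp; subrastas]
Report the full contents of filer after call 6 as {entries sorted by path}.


Answer: {grapla/, grapla/godre=plismu, grapla/ka_ez/, grapla/ka_ez/smocramp=subrastas, grapla/lorawox/}

Derivation:
> filer scribe p→/grapla/godre c→tadi
  created
> tally grow x→-38
  -38
> tally show
  -38
> filer crv p→/grapla/ka_ez
  ok
> filer scribe p→/grapla/godre c→plismu
  overwrote
> filer scribe p→/grapla/ka_ez/smocramp c→subrastas
  created


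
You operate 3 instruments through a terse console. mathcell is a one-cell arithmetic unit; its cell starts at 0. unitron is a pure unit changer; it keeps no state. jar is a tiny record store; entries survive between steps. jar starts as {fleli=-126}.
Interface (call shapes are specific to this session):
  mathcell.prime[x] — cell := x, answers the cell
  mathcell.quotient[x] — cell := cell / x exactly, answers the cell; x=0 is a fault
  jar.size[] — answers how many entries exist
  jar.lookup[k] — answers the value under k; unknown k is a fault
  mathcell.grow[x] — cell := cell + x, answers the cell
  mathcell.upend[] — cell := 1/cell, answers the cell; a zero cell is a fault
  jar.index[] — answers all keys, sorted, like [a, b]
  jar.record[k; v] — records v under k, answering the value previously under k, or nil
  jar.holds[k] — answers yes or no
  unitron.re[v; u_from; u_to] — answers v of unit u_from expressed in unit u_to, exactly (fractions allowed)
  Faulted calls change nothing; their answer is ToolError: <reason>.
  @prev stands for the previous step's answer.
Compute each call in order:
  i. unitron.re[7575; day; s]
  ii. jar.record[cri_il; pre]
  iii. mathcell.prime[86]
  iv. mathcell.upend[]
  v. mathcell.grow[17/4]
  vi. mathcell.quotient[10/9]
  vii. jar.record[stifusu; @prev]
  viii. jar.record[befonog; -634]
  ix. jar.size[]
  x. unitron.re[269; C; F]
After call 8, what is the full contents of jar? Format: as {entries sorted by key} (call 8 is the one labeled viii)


Do: unitron.re[v=7575; u_from=day; u_to=s]
See: 654480000
Do: jar.record[k=cri_il; v=pre]
See: nil
Do: mathcell.prime[x=86]
See: 86
Do: mathcell.upend[]
See: 1/86
Do: mathcell.grow[x=17/4]
See: 733/172
Do: mathcell.quotient[x=10/9]
See: 6597/1720
Do: jar.record[k=stifusu; v=@prev]
See: nil
Do: jar.record[k=befonog; v=-634]
See: nil
Do: jar.size[]
See: 4
Do: unitron.re[v=269; u_from=C; u_to=F]
See: 2581/5

Answer: {befonog=-634, cri_il=pre, fleli=-126, stifusu=6597/1720}


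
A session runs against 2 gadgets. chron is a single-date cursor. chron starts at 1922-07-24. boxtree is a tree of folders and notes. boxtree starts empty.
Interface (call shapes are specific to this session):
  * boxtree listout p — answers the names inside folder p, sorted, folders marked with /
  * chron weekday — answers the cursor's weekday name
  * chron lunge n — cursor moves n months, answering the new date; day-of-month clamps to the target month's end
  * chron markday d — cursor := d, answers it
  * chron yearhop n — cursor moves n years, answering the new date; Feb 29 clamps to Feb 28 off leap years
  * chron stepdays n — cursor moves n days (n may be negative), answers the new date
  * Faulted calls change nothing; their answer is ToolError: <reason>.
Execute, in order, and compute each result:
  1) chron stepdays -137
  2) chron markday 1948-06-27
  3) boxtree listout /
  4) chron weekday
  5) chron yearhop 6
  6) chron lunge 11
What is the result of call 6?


I call chron stepdays using n: -137, and get 1922-03-09.
I run chron markday using d: 1948-06-27, and get 1948-06-27.
I invoke boxtree listout using p: /, and observe [].
I try chron weekday, and see Sunday.
Then chron yearhop using n: 6, and observe 1954-06-27.
I call chron lunge using n: 11: 1955-05-27.

Answer: 1955-05-27


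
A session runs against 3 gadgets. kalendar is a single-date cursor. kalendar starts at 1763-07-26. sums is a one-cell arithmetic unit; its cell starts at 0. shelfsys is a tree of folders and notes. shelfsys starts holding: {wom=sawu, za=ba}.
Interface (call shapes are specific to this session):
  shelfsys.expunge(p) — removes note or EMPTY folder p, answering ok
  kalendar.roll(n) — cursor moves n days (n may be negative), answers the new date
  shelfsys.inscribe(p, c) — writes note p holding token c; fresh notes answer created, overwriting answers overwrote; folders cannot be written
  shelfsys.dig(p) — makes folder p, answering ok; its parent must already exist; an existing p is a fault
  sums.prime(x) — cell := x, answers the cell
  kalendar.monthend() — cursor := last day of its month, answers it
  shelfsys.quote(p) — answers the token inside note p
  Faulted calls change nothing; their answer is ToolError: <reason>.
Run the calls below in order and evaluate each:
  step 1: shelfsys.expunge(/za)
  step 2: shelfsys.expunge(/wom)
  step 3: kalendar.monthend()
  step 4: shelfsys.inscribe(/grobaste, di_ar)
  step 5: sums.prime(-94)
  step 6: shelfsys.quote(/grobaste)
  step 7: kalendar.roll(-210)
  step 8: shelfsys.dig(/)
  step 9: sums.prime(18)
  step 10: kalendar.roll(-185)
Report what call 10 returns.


~$ shelfsys.expunge p='/za'
  ok
~$ shelfsys.expunge p='/wom'
  ok
~$ kalendar.monthend
  1763-07-31
~$ shelfsys.inscribe p='/grobaste' c='di_ar'
  created
~$ sums.prime x='-94'
  -94
~$ shelfsys.quote p='/grobaste'
  di_ar
~$ kalendar.roll n='-210'
  1763-01-02
~$ shelfsys.dig p='/'
  ToolError: exists
~$ sums.prime x='18'
  18
~$ kalendar.roll n='-185'
  1762-07-01

Answer: 1762-07-01


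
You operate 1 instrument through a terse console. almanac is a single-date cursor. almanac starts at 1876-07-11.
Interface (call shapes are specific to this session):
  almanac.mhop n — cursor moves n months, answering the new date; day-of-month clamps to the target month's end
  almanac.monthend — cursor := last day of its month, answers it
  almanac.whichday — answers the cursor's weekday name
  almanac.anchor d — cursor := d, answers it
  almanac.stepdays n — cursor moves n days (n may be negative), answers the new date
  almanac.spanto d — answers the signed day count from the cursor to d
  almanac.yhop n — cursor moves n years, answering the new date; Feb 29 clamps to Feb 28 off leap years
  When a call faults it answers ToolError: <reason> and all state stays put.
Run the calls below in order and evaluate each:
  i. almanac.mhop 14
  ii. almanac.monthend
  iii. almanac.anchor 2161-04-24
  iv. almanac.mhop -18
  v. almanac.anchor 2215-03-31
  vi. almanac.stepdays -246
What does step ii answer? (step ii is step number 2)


Answer: 1877-09-30

Derivation:
Calling almanac.mhop on 14: 1877-09-11.
I try almanac.monthend(), giving 1877-09-30.
I run almanac.anchor on 2161-04-24, and get 2161-04-24.
I invoke almanac.mhop on -18, and observe 2159-10-24.
I try almanac.anchor on 2215-03-31, which returns 2215-03-31.
Using almanac.stepdays on -246, and get 2214-07-28.


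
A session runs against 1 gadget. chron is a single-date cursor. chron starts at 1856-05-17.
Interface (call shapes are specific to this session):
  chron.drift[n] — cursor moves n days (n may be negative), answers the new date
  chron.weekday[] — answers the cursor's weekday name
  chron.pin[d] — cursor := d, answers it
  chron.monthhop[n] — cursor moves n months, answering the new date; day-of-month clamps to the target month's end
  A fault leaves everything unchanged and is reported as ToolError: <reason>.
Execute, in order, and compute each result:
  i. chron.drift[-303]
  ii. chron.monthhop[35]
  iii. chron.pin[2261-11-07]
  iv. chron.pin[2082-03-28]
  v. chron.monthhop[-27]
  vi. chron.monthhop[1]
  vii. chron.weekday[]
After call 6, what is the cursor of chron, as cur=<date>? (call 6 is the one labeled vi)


==> chron.drift(n: -303)
<== 1855-07-19
==> chron.monthhop(n: 35)
<== 1858-06-19
==> chron.pin(d: 2261-11-07)
<== 2261-11-07
==> chron.pin(d: 2082-03-28)
<== 2082-03-28
==> chron.monthhop(n: -27)
<== 2079-12-28
==> chron.monthhop(n: 1)
<== 2080-01-28
==> chron.weekday()
<== Sunday

Answer: cur=2080-01-28


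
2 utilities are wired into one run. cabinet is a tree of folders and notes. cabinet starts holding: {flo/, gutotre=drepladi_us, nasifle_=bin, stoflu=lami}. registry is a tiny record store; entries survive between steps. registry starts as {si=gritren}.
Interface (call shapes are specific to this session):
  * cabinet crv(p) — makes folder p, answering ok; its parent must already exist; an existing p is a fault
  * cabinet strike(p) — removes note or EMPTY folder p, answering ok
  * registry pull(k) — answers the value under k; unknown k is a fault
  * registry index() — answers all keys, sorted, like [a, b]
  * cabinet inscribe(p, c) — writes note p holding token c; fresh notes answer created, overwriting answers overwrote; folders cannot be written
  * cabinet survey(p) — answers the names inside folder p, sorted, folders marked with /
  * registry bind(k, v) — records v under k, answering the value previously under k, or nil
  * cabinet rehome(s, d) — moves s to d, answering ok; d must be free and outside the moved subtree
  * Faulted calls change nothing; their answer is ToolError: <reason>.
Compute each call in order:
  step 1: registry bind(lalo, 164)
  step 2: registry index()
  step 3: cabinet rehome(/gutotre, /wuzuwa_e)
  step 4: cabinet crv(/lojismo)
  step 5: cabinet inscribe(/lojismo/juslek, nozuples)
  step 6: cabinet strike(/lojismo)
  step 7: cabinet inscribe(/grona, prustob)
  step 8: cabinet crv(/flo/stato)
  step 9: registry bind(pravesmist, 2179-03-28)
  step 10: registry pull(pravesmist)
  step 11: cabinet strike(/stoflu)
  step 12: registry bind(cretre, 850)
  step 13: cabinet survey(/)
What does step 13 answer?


Answer: [flo/, grona, lojismo/, nasifle_, wuzuwa_e]

Derivation:
CALL registry bind[k→lalo; v→164]
RET  nil
CALL registry index[]
RET  [lalo, si]
CALL cabinet rehome[s→/gutotre; d→/wuzuwa_e]
RET  ok
CALL cabinet crv[p→/lojismo]
RET  ok
CALL cabinet inscribe[p→/lojismo/juslek; c→nozuples]
RET  created
CALL cabinet strike[p→/lojismo]
RET  ToolError: not empty
CALL cabinet inscribe[p→/grona; c→prustob]
RET  created
CALL cabinet crv[p→/flo/stato]
RET  ok
CALL registry bind[k→pravesmist; v→2179-03-28]
RET  nil
CALL registry pull[k→pravesmist]
RET  2179-03-28
CALL cabinet strike[p→/stoflu]
RET  ok
CALL registry bind[k→cretre; v→850]
RET  nil
CALL cabinet survey[p→/]
RET  [flo/, grona, lojismo/, nasifle_, wuzuwa_e]


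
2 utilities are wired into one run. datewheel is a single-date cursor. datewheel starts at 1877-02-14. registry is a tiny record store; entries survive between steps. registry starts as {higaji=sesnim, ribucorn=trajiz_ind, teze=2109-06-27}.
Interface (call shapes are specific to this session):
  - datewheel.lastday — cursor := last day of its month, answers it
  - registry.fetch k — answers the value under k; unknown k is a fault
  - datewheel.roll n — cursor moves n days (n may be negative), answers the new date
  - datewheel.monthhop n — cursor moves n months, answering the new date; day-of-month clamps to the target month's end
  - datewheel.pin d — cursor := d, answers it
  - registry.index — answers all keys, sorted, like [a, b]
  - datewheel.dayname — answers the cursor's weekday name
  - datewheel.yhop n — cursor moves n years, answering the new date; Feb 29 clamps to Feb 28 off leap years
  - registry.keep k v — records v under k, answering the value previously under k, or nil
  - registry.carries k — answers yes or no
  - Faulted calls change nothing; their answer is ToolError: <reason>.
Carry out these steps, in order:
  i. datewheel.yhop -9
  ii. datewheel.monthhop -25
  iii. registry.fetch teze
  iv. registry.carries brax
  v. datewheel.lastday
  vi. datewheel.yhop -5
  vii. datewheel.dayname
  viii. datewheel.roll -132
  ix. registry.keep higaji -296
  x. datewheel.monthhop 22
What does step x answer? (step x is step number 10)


-- datewheel.yhop(n→-9) -> 1868-02-14
-- datewheel.monthhop(n→-25) -> 1866-01-14
-- registry.fetch(k→teze) -> 2109-06-27
-- registry.carries(k→brax) -> no
-- datewheel.lastday() -> 1866-01-31
-- datewheel.yhop(n→-5) -> 1861-01-31
-- datewheel.dayname() -> Thursday
-- datewheel.roll(n→-132) -> 1860-09-21
-- registry.keep(k→higaji, v→-296) -> sesnim
-- datewheel.monthhop(n→22) -> 1862-07-21

Answer: 1862-07-21


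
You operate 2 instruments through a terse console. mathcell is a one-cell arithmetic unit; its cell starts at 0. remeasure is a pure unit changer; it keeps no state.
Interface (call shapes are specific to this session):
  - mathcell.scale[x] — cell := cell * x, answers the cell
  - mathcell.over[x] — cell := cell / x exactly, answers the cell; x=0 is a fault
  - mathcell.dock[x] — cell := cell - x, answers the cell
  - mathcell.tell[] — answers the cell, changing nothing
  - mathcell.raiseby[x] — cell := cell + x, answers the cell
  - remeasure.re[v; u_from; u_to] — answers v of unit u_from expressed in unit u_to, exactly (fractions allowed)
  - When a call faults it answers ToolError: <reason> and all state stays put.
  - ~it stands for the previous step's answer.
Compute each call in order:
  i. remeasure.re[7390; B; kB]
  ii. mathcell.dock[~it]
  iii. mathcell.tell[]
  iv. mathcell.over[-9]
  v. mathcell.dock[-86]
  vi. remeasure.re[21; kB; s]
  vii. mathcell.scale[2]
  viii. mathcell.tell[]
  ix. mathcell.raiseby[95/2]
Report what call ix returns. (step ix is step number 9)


Then remeasure.re on v='7390', u_from='B', u_to='kB', and get 739/100.
Using mathcell.dock on x='~it', → -739/100.
Calling mathcell.tell(), and observe -739/100.
Next I call mathcell.over on x='-9', → 739/900.
I try mathcell.dock on x='-86', → 78139/900.
I use remeasure.re on v='21', u_from='kB', u_to='s', and observe ToolError: incompatible units.
I call mathcell.scale on x='2', yielding 78139/450.
I run mathcell.tell(), and get 78139/450.
Now I run mathcell.raiseby on x='95/2', yielding 49757/225.

Answer: 49757/225
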